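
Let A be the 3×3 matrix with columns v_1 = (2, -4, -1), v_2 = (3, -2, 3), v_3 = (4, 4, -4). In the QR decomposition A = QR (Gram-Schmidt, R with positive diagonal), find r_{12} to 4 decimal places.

e_1 = v_1/‖v_1‖ = (2, -4, -1)/4.5826 = (0.4364, -0.8729, -0.2182).
r_{12} = e_1·v_2 = 2.4004.

r_{12} = 2.4004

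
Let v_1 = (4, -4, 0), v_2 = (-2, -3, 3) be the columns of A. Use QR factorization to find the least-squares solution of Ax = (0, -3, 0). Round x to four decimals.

x = (0.3314, 0.3488)

e_1 = v_1/‖v_1‖ = (4, -4, 0)/5.6569 = (0.7071, -0.7071, 0.0000).
r_{12} = e_1·v_2 = 0.7071.
u_2 = v_2 − 0.7071·e_1 = (-2.5000, -2.5000, 3.0000).
‖u_2‖ = 4.6368, so e_2 = (-0.5392, -0.5392, 0.6470).
Qᵀb = (2.1213, 1.6175).
Back-substitute: x_2 = 1.6175/4.6368 = 0.3488.
x_1 = (2.1213 − 0.7071·0.3488)/5.6569 = 0.3314.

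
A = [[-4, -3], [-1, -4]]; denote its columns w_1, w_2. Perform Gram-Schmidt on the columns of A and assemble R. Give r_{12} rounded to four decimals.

r_{12} = 3.8806

w_1 = (-4, -1); ‖w_1‖ = 4.1231, so e_1 = (-0.9701, -0.2425).
r_{12} = e_1·w_2 = 3.8806.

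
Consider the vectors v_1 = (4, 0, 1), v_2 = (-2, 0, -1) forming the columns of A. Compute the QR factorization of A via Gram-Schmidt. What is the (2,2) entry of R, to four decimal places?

r_{22} = 0.4851

v_1 = (4, 0, 1); ‖v_1‖ = 4.1231, so e_1 = (0.9701, 0.0000, 0.2425).
e_1·v_2 = 0.9701·(-2) + 0.0000·0 + 0.2425·(-1) = -2.1828.
u_2 = v_2 + 2.1828·e_1 = (0.1176, 0.0000, -0.4706).
r_{22} = ‖u_2‖ = 0.4851.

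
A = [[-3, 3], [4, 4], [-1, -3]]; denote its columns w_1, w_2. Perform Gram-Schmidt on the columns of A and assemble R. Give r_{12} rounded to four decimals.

r_{12} = 1.9612

q_1 = w_1/‖w_1‖ = (-3, 4, -1)/5.0990 = (-0.5883, 0.7845, -0.1961).
r_{12} = q_1·w_2 = 1.9612.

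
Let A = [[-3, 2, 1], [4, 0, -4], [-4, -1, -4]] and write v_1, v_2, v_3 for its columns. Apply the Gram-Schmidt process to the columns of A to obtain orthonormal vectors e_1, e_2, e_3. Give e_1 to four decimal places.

v_1 = (-3, 4, -4); ‖v_1‖ = 6.4031, so e_1 = (-0.4685, 0.6247, -0.6247).

e_1 = (-0.4685, 0.6247, -0.6247)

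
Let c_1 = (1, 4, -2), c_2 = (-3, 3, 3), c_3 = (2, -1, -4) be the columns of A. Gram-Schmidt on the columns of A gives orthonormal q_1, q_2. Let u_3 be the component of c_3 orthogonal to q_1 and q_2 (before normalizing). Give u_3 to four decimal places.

u_3 = (-0.8710, -0.1452, -0.7258)

q_1 = c_1/‖c_1‖ = (1, 4, -2)/4.5826 = (0.2182, 0.8729, -0.4364).
r_{12} = q_1·c_2 = 0.6547.
u_2 = c_2 − 0.6547·q_1 = (-3.1429, 2.4286, 3.2857).
‖u_2‖ = 5.1547, so q_2 = (-0.6097, 0.4711, 0.6374).
r_{13} = q_1·c_3 = 1.3093; r_{23} = q_2·c_3 = -4.2402.
u_3 = c_3 − 1.3093·q_1 + 4.2402·q_2 = (-0.8710, -0.1452, -0.7258).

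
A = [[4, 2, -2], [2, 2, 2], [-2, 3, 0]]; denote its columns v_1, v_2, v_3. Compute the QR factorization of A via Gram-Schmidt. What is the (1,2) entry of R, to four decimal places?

v_1 = (4, 2, -2); ‖v_1‖ = 4.8990, so q_1 = (0.8165, 0.4082, -0.4082).
r_{12} = q_1·v_2 = 1.2247.

r_{12} = 1.2247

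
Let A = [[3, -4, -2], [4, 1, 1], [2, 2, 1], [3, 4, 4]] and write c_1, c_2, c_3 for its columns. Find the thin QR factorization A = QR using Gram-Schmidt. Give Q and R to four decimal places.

Q = [[0.4867, -0.7794, 0.2346], [0.6489, 0.0266, -0.3332], [0.3244, 0.2657, -0.6491], [0.4867, 0.5668, 0.6424]], R = [[6.1644, 1.2978, 1.9467], [0.0000, 5.9427, 4.1183], [0.0000, 0.0000, 1.1182]]

e_1 = c_1/‖c_1‖ = (3, 4, 2, 3)/6.1644 = (0.4867, 0.6489, 0.3244, 0.4867).
r_{12} = e_1·c_2 = 1.2978.
u_2 = c_2 − 1.2978·e_1 = (-4.6316, 0.1579, 1.5789, 3.3684).
‖u_2‖ = 5.9427, so e_2 = (-0.7794, 0.0266, 0.2657, 0.5668).
r_{13} = e_1·c_3 = 1.9467; r_{23} = e_2·c_3 = 4.1183.
u_3 = c_3 − 1.9467·e_1 − 4.1183·e_2 = (0.2623, -0.3726, -0.7258, 0.7183).
‖u_3‖ = 1.1182, so e_3 = (0.2346, -0.3332, -0.6491, 0.6424).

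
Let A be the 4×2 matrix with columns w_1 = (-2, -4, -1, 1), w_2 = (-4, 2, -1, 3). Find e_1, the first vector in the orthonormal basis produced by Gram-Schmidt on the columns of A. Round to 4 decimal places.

w_1 = (-2, -4, -1, 1); ‖w_1‖ = 4.6904, so e_1 = (-0.4264, -0.8528, -0.2132, 0.2132).

e_1 = (-0.4264, -0.8528, -0.2132, 0.2132)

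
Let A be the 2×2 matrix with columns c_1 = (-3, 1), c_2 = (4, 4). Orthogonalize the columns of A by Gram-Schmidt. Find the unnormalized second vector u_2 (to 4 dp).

e_1 = c_1/‖c_1‖ = (-3, 1)/3.1623 = (-0.9487, 0.3162).
r_{12} = e_1·c_2 = -2.5298.
u_2 = c_2 + 2.5298·e_1 = (1.6000, 4.8000).

u_2 = (1.6000, 4.8000)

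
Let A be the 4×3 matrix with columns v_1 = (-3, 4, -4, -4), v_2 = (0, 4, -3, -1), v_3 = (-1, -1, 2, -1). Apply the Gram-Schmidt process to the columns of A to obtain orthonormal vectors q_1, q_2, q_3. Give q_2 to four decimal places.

q_2 = (0.5942, 0.6189, -0.2661, 0.4394)

v_1 = (-3, 4, -4, -4); ‖v_1‖ = 7.5498, so q_1 = (-0.3974, 0.5298, -0.5298, -0.5298).
q_1·v_2 = (-0.3974)·0 + 0.5298·4 + (-0.5298)·(-3) + (-0.5298)·(-1) = 4.2385.
u_2 = v_2 − 4.2385·q_1 = (1.6842, 1.7544, -0.7544, 1.2456).
‖u_2‖ = 2.8346, so q_2 = (0.5942, 0.6189, -0.2661, 0.4394).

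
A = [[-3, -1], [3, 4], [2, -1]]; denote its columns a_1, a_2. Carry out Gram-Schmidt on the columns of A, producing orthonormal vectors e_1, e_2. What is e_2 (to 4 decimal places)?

e_1 = a_1/‖a_1‖ = (-3, 3, 2)/4.6904 = (-0.6396, 0.6396, 0.4264).
r_{12} = e_1·a_2 = 2.7716.
u_2 = a_2 − 2.7716·e_1 = (0.7727, 2.2273, -2.1818).
‖u_2‖ = 3.2122, so e_2 = (0.2406, 0.6934, -0.6792).

e_2 = (0.2406, 0.6934, -0.6792)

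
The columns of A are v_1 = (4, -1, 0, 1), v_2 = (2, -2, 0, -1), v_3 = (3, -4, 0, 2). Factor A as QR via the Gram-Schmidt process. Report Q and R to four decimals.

v_1 = (4, -1, 0, 1); ‖v_1‖ = 4.2426, so e_1 = (0.9428, -0.2357, 0.0000, 0.2357).
e_1·v_2 = 0.9428·2 + (-0.2357)·(-2) + 0.0000·0 + 0.2357·(-1) = 2.1213.
u_2 = v_2 − 2.1213·e_1 = (0.0000, -1.5000, 0.0000, -1.5000).
‖u_2‖ = 2.1213, so e_2 = (0.0000, -0.7071, 0.0000, -0.7071).
e_1·v_3 = 0.9428·3 + (-0.2357)·(-4) + 0.0000·0 + 0.2357·2 = 4.2426; e_2·v_3 = (0.0000)·3 + (-0.7071)·(-4) + 0.0000·0 + (-0.7071)·2 = 1.4142.
u_3 = v_3 − 4.2426·e_1 − 1.4142·e_2 = (-1.0000, -2.0000, 0.0000, 2.0000).
‖u_3‖ = 3.0000, so e_3 = (-0.3333, -0.6667, 0.0000, 0.6667).

Q = [[0.9428, 0.0000, -0.3333], [-0.2357, -0.7071, -0.6667], [0.0000, 0.0000, 0.0000], [0.2357, -0.7071, 0.6667]], R = [[4.2426, 2.1213, 4.2426], [0.0000, 2.1213, 1.4142], [0.0000, 0.0000, 3.0000]]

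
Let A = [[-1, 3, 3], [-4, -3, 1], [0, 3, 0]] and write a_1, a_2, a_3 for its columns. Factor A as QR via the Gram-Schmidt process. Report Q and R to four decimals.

a_1 = (-1, -4, 0); ‖a_1‖ = 4.1231, so e_1 = (-0.2425, -0.9701, 0.0000).
e_1·a_2 = (-0.2425)·3 + (-0.9701)·(-3) + 0.0000·3 = 2.1828.
u_2 = a_2 − 2.1828·e_1 = (3.5294, -0.8824, 3.0000).
‖u_2‖ = 4.7154, so e_2 = (0.7485, -0.1871, 0.6362).
e_1·a_3 = (-0.2425)·3 + (-0.9701)·1 + 0.0000·0 = -1.6977; e_2·a_3 = 0.7485·3 + (-0.1871)·1 + 0.6362·0 = 2.0583.
u_3 = a_3 + 1.6977·e_1 − 2.0583·e_2 = (1.0476, -0.2619, -1.3095).
‖u_3‖ = 1.6973, so e_3 = (0.6172, -0.1543, -0.7715).

Q = [[-0.2425, 0.7485, 0.6172], [-0.9701, -0.1871, -0.1543], [0.0000, 0.6362, -0.7715]], R = [[4.1231, 2.1828, -1.6977], [0.0000, 4.7154, 2.0583], [0.0000, 0.0000, 1.6973]]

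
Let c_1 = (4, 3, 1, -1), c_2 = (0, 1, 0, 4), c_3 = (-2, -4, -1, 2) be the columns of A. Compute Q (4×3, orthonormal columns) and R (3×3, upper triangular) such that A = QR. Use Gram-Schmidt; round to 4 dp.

c_1 = (4, 3, 1, -1); ‖c_1‖ = 5.1962, so e_1 = (0.7698, 0.5774, 0.1925, -0.1925).
e_1·c_2 = 0.7698·0 + 0.5774·1 + 0.1925·0 + (-0.1925)·4 = -0.1925.
u_2 = c_2 + 0.1925·e_1 = (0.1481, 1.1111, 0.0370, 3.9630).
‖u_2‖ = 4.1186, so e_2 = (0.0360, 0.2698, 0.0090, 0.9622).
e_1·c_3 = 0.7698·(-2) + 0.5774·(-4) + 0.1925·(-1) + (-0.1925)·2 = -4.4264; e_2·c_3 = 0.0360·(-2) + 0.2698·(-4) + 0.0090·(-1) + 0.9622·2 = 0.7644.
u_3 = c_3 + 4.4264·e_1 − 0.7644·e_2 = (1.3799, -1.6507, -0.1550, 0.4127).
‖u_3‖ = 2.1962, so e_3 = (0.6283, -0.7516, -0.0706, 0.1879).

Q = [[0.7698, 0.0360, 0.6283], [0.5774, 0.2698, -0.7516], [0.1925, 0.0090, -0.0706], [-0.1925, 0.9622, 0.1879]], R = [[5.1962, -0.1925, -4.4264], [0.0000, 4.1186, 0.7644], [0.0000, 0.0000, 2.1962]]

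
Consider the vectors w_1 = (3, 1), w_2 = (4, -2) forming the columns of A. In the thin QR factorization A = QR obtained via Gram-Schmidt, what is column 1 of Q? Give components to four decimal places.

e_1 = w_1/‖w_1‖ = (3, 1)/3.1623 = (0.9487, 0.3162).

e_1 = (0.9487, 0.3162)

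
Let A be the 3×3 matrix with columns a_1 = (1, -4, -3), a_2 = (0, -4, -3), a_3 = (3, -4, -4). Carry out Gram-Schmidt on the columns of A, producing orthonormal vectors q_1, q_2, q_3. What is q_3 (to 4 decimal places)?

q_3 = (0.0000, 0.6000, -0.8000)

a_1 = (1, -4, -3); ‖a_1‖ = 5.0990, so q_1 = (0.1961, -0.7845, -0.5883).
q_1·a_2 = 0.1961·0 + (-0.7845)·(-4) + (-0.5883)·(-3) = 4.9029.
u_2 = a_2 − 4.9029·q_1 = (-0.9615, -0.1538, -0.1154).
‖u_2‖ = 0.9806, so q_2 = (-0.9806, -0.1569, -0.1177).
q_1·a_3 = 0.1961·3 + (-0.7845)·(-4) + (-0.5883)·(-4) = 6.0796; q_2·a_3 = (-0.9806)·3 + (-0.1569)·(-4) + (-0.1177)·(-4) = -1.8435.
u_3 = a_3 − 6.0796·q_1 + 1.8435·q_2 = (0.0000, 0.4800, -0.6400).
‖u_3‖ = 0.8000, so q_3 = (0.0000, 0.6000, -0.8000).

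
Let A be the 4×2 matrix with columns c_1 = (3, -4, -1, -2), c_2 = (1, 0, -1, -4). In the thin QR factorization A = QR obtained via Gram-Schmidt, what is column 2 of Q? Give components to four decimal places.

q_1 = c_1/‖c_1‖ = (3, -4, -1, -2)/5.4772 = (0.5477, -0.7303, -0.1826, -0.3651).
r_{12} = q_1·c_2 = 2.1909.
u_2 = c_2 − 2.1909·q_1 = (-0.2000, 1.6000, -0.6000, -3.2000).
‖u_2‖ = 3.6332, so q_2 = (-0.0550, 0.4404, -0.1651, -0.8808).

q_2 = (-0.0550, 0.4404, -0.1651, -0.8808)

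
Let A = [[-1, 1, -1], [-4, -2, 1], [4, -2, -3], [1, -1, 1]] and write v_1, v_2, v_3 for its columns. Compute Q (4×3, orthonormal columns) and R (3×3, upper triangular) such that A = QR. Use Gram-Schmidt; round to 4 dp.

Q = [[-0.1715, 0.2994, -0.6172], [-0.6860, -0.7111, -0.1543], [0.6860, -0.5614, -0.4629], [0.1715, -0.2994, 0.6172]], R = [[5.8310, -0.3430, -2.4010], [0.0000, 3.1436, 0.3742], [0.0000, 0.0000, 2.4689]]

v_1 = (-1, -4, 4, 1); ‖v_1‖ = 5.8310, so e_1 = (-0.1715, -0.6860, 0.6860, 0.1715).
e_1·v_2 = (-0.1715)·1 + (-0.6860)·(-2) + 0.6860·(-2) + 0.1715·(-1) = -0.3430.
u_2 = v_2 + 0.3430·e_1 = (0.9412, -2.2353, -1.7647, -0.9412).
‖u_2‖ = 3.1436, so e_2 = (0.2994, -0.7111, -0.5614, -0.2994).
e_1·v_3 = (-0.1715)·(-1) + (-0.6860)·1 + 0.6860·(-3) + 0.1715·1 = -2.4010; e_2·v_3 = 0.2994·(-1) + (-0.7111)·1 + (-0.5614)·(-3) + (-0.2994)·1 = 0.3742.
u_3 = v_3 + 2.4010·e_1 − 0.3742·e_2 = (-1.5238, -0.3810, -1.1429, 1.5238).
‖u_3‖ = 2.4689, so e_3 = (-0.6172, -0.1543, -0.4629, 0.6172).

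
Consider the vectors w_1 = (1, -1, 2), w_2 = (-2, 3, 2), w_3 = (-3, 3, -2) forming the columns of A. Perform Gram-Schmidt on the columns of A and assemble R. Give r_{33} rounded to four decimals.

w_1 = (1, -1, 2); ‖w_1‖ = 2.4495, so e_1 = (0.4082, -0.4082, 0.8165).
e_1·w_2 = 0.4082·(-2) + (-0.4082)·3 + 0.8165·2 = -0.4082.
u_2 = w_2 + 0.4082·e_1 = (-1.8333, 2.8333, 2.3333).
‖u_2‖ = 4.1028, so e_2 = (-0.4468, 0.6906, 0.5687).
e_1·w_3 = 0.4082·(-3) + (-0.4082)·3 + 0.8165·(-2) = -4.0825; e_2·w_3 = (-0.4468)·(-3) + 0.6906·3 + 0.5687·(-2) = 2.2748.
u_3 = w_3 + 4.0825·e_1 − 2.2748·e_2 = (-0.3168, -0.2376, 0.0396).
r_{33} = ‖u_3‖ = 0.3980.

r_{33} = 0.3980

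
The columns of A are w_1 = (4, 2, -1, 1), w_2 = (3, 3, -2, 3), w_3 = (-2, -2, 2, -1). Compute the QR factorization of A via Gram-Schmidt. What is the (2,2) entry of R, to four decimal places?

r_{22} = 2.6371

w_1 = (4, 2, -1, 1); ‖w_1‖ = 4.6904, so e_1 = (0.8528, 0.4264, -0.2132, 0.2132).
e_1·w_2 = 0.8528·3 + 0.4264·3 + (-0.2132)·(-2) + 0.2132·3 = 4.9036.
u_2 = w_2 − 4.9036·e_1 = (-1.1818, 0.9091, -0.9545, 1.9545).
r_{22} = ‖u_2‖ = 2.6371.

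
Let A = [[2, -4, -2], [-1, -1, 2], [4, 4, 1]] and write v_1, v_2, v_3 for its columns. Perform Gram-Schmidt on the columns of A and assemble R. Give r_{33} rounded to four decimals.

r_{33} = 2.1828

v_1 = (2, -1, 4); ‖v_1‖ = 4.5826, so e_1 = (0.4364, -0.2182, 0.8729).
e_1·v_2 = 0.4364·(-4) + (-0.2182)·(-1) + 0.8729·4 = 1.9640.
u_2 = v_2 − 1.9640·e_1 = (-4.8571, -0.5714, 2.2857).
‖u_2‖ = 5.3984, so e_2 = (-0.8997, -0.1059, 0.4234).
e_1·v_3 = 0.4364·(-2) + (-0.2182)·2 + 0.8729·1 = -0.4364; e_2·v_3 = (-0.8997)·(-2) + (-0.1059)·2 + 0.4234·1 = 2.0112.
u_3 = v_3 + 0.4364·e_1 − 2.0112·e_2 = (0.0000, 2.1176, 0.5294).
r_{33} = ‖u_3‖ = 2.1828.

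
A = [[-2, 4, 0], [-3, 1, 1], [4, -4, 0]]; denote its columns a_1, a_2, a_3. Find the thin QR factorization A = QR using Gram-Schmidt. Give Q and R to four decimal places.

q_1 = a_1/‖a_1‖ = (-2, -3, 4)/5.3852 = (-0.3714, -0.5571, 0.7428).
r_{12} = q_1·a_2 = -5.0138.
u_2 = a_2 + 5.0138·q_1 = (2.1379, -1.7931, -0.2759).
‖u_2‖ = 2.8039, so q_2 = (0.7625, -0.6395, -0.0984).
r_{13} = q_1·a_3 = -0.5571; r_{23} = q_2·a_3 = -0.6395.
u_3 = a_3 + 0.5571·q_1 + 0.6395·q_2 = (0.2807, 0.2807, 0.3509).
‖u_3‖ = 0.5298, so q_3 = (0.5298, 0.5298, 0.6623).

Q = [[-0.3714, 0.7625, 0.5298], [-0.5571, -0.6395, 0.5298], [0.7428, -0.0984, 0.6623]], R = [[5.3852, -5.0138, -0.5571], [0.0000, 2.8039, -0.6395], [0.0000, 0.0000, 0.5298]]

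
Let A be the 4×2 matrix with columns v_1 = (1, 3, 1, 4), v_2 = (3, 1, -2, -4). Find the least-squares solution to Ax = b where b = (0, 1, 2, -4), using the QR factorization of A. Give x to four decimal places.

q_1 = v_1/‖v_1‖ = (1, 3, 1, 4)/5.1962 = (0.1925, 0.5774, 0.1925, 0.7698).
r_{12} = q_1·v_2 = -2.3094.
u_2 = v_2 + 2.3094·q_1 = (3.4444, 2.3333, -1.5556, -2.2222).
‖u_2‖ = 4.9666, so q_2 = (0.6935, 0.4698, -0.3132, -0.4474).
Qᵀb = (-2.1170, 1.6331).
Back-substitute: x_2 = 1.6331/4.9666 = 0.3288.
x_1 = (-2.1170 + 2.3094·0.3288)/5.1962 = -0.2613.

x = (-0.2613, 0.3288)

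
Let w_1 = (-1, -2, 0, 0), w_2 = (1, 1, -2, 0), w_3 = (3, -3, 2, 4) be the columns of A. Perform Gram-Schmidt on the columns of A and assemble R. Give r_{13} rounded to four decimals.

r_{13} = 1.3416

w_1 = (-1, -2, 0, 0); ‖w_1‖ = 2.2361, so e_1 = (-0.4472, -0.8944, 0.0000, 0.0000).
r_{13} = e_1·w_3 = 1.3416.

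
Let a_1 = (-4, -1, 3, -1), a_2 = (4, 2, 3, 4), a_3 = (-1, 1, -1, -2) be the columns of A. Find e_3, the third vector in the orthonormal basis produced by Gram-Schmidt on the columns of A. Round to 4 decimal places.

e_3 = (-0.0336, 0.8763, 0.0900, -0.4720)

e_1 = a_1/‖a_1‖ = (-4, -1, 3, -1)/5.1962 = (-0.7698, -0.1925, 0.5774, -0.1925).
r_{12} = e_1·a_2 = -2.5019.
u_2 = a_2 + 2.5019·e_1 = (2.0741, 1.5185, 4.4444, 3.5185).
‖u_2‖ = 6.2242, so e_2 = (0.3332, 0.2440, 0.7141, 0.5653).
r_{13} = e_1·a_3 = 0.3849; r_{23} = e_2·a_3 = -1.9339.
u_3 = a_3 − 0.3849·e_1 + 1.9339·e_2 = (-0.0593, 1.5459, 0.1587, -0.8327).
‖u_3‖ = 1.7640, so e_3 = (-0.0336, 0.8763, 0.0900, -0.4720).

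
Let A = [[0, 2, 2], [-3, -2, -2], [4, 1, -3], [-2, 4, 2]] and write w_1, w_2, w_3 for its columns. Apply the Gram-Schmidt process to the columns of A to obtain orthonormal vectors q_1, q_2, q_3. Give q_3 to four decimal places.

q_3 = (0.2840, -0.6469, -0.6382, -0.3059)

w_1 = (0, -3, 4, -2); ‖w_1‖ = 5.3852, so q_1 = (0.0000, -0.5571, 0.7428, -0.3714).
q_1·w_2 = 0.0000·2 + (-0.5571)·(-2) + 0.7428·1 + (-0.3714)·4 = 0.3714.
u_2 = w_2 − 0.3714·q_1 = (2.0000, -1.7931, 0.7241, 4.1379).
‖u_2‖ = 4.9862, so q_2 = (0.4011, -0.3596, 0.1452, 0.8299).
q_1·w_3 = 0.0000·2 + (-0.5571)·(-2) + 0.7428·(-3) + (-0.3714)·2 = -1.8570; q_2·w_3 = 0.4011·2 + (-0.3596)·(-2) + 0.1452·(-3) + 0.8299·2 = 2.7455.
u_3 = w_3 + 1.8570·q_1 − 2.7455·q_2 = (0.8988, -2.0472, -2.0194, -0.9681).
‖u_3‖ = 3.1645, so q_3 = (0.2840, -0.6469, -0.6382, -0.3059).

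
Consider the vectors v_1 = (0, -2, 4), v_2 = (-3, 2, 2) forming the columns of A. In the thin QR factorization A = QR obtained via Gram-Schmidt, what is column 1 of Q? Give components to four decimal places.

e_1 = (0.0000, -0.4472, 0.8944)

e_1 = v_1/‖v_1‖ = (0, -2, 4)/4.4721 = (0.0000, -0.4472, 0.8944).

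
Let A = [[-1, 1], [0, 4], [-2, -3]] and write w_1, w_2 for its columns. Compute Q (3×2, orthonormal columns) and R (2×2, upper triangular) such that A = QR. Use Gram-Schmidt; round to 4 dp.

w_1 = (-1, 0, -2); ‖w_1‖ = 2.2361, so e_1 = (-0.4472, 0.0000, -0.8944).
e_1·w_2 = (-0.4472)·1 + 0.0000·4 + (-0.8944)·(-3) = 2.2361.
u_2 = w_2 − 2.2361·e_1 = (2.0000, 4.0000, -1.0000).
‖u_2‖ = 4.5826, so e_2 = (0.4364, 0.8729, -0.2182).

Q = [[-0.4472, 0.4364], [0.0000, 0.8729], [-0.8944, -0.2182]], R = [[2.2361, 2.2361], [0.0000, 4.5826]]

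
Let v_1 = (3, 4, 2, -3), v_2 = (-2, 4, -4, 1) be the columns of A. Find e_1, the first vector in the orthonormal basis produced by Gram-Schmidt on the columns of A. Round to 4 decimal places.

e_1 = v_1/‖v_1‖ = (3, 4, 2, -3)/6.1644 = (0.4867, 0.6489, 0.3244, -0.4867).

e_1 = (0.4867, 0.6489, 0.3244, -0.4867)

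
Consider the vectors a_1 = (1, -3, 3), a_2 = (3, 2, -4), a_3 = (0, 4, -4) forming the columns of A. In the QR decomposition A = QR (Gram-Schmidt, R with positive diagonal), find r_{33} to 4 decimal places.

e_1 = a_1/‖a_1‖ = (1, -3, 3)/4.3589 = (0.2294, -0.6882, 0.6882).
r_{12} = e_1·a_2 = -3.4412.
u_2 = a_2 + 3.4412·e_1 = (3.7895, -0.3684, -1.6316).
‖u_2‖ = 4.1422, so e_2 = (0.9148, -0.0889, -0.3939).
r_{13} = e_1·a_3 = -5.5060; r_{23} = e_2·a_3 = 1.2198.
u_3 = a_3 + 5.5060·e_1 − 1.2198·e_2 = (0.1472, 0.3190, 0.2699).
r_{33} = ‖u_3‖ = 0.4431.

r_{33} = 0.4431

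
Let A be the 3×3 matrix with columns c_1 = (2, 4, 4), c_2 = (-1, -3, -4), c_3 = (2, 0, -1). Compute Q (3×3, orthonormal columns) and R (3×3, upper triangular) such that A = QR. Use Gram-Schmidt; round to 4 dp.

q_1 = c_1/‖c_1‖ = (2, 4, 4)/6.0000 = (0.3333, 0.6667, 0.6667).
r_{12} = q_1·c_2 = -5.0000.
u_2 = c_2 + 5.0000·q_1 = (0.6667, 0.3333, -0.6667).
‖u_2‖ = 1.0000, so q_2 = (0.6667, 0.3333, -0.6667).
r_{13} = q_1·c_3 = 0.0000; r_{23} = q_2·c_3 = 2.0000.
u_3 = c_3 + 0.0000·q_1 − 2.0000·q_2 = (0.6667, -0.6667, 0.3333).
‖u_3‖ = 1.0000, so q_3 = (0.6667, -0.6667, 0.3333).

Q = [[0.3333, 0.6667, 0.6667], [0.6667, 0.3333, -0.6667], [0.6667, -0.6667, 0.3333]], R = [[6.0000, -5.0000, 0.0000], [0.0000, 1.0000, 2.0000], [0.0000, 0.0000, 1.0000]]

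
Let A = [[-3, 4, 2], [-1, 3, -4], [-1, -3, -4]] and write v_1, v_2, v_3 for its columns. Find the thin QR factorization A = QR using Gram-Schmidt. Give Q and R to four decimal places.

v_1 = (-3, -1, -1); ‖v_1‖ = 3.3166, so q_1 = (-0.9045, -0.3015, -0.3015).
q_1·v_2 = (-0.9045)·4 + (-0.3015)·3 + (-0.3015)·(-3) = -3.6181.
u_2 = v_2 + 3.6181·q_1 = (0.7273, 1.9091, -4.0909).
‖u_2‖ = 4.5726, so q_2 = (0.1590, 0.4175, -0.8946).
q_1·v_3 = (-0.9045)·2 + (-0.3015)·(-4) + (-0.3015)·(-4) = 0.6030; q_2·v_3 = 0.1590·2 + 0.4175·(-4) + (-0.8946)·(-4) = 2.2267.
u_3 = v_3 − 0.6030·q_1 − 2.2267·q_2 = (2.1913, -4.7478, -1.8261).
‖u_3‖ = 5.5388, so q_3 = (0.3956, -0.8572, -0.3297).

Q = [[-0.9045, 0.1590, 0.3956], [-0.3015, 0.4175, -0.8572], [-0.3015, -0.8946, -0.3297]], R = [[3.3166, -3.6181, 0.6030], [0.0000, 4.5726, 2.2267], [0.0000, 0.0000, 5.5388]]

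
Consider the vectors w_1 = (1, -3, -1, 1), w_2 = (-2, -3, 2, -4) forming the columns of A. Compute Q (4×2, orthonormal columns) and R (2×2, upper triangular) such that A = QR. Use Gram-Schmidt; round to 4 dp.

w_1 = (1, -3, -1, 1); ‖w_1‖ = 3.4641, so q_1 = (0.2887, -0.8660, -0.2887, 0.2887).
q_1·w_2 = 0.2887·(-2) + (-0.8660)·(-3) + (-0.2887)·2 + 0.2887·(-4) = 0.2887.
u_2 = w_2 − 0.2887·q_1 = (-2.0833, -2.7500, 2.0833, -4.0833).
‖u_2‖ = 5.7373, so q_2 = (-0.3631, -0.4793, 0.3631, -0.7117).

Q = [[0.2887, -0.3631], [-0.8660, -0.4793], [-0.2887, 0.3631], [0.2887, -0.7117]], R = [[3.4641, 0.2887], [0.0000, 5.7373]]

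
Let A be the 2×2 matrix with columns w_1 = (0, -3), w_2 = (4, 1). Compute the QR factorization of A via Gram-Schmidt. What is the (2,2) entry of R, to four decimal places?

w_1 = (0, -3); ‖w_1‖ = 3.0000, so e_1 = (0.0000, -1.0000).
e_1·w_2 = 0.0000·4 + (-1.0000)·1 = -1.0000.
u_2 = w_2 + 1.0000·e_1 = (4.0000, 0.0000).
r_{22} = ‖u_2‖ = 4.0000.

r_{22} = 4.0000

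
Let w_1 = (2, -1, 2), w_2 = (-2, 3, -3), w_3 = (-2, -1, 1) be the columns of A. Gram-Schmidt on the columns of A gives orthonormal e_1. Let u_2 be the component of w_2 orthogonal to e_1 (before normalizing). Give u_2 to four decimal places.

w_1 = (2, -1, 2); ‖w_1‖ = 3.0000, so e_1 = (0.6667, -0.3333, 0.6667).
e_1·w_2 = 0.6667·(-2) + (-0.3333)·3 + 0.6667·(-3) = -4.3333.
u_2 = w_2 + 4.3333·e_1 = (0.8889, 1.5556, -0.1111).

u_2 = (0.8889, 1.5556, -0.1111)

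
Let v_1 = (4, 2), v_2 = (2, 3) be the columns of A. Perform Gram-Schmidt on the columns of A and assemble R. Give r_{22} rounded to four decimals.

e_1 = v_1/‖v_1‖ = (4, 2)/4.4721 = (0.8944, 0.4472).
r_{12} = e_1·v_2 = 3.1305.
u_2 = v_2 − 3.1305·e_1 = (-0.8000, 1.6000).
r_{22} = ‖u_2‖ = 1.7889.

r_{22} = 1.7889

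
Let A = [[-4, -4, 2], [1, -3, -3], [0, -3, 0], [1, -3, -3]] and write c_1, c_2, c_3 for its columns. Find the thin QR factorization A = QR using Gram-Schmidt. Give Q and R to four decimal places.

Q = [[-0.9428, -0.2905, -0.1634], [0.2357, -0.5811, -0.3268], [0.0000, -0.4903, 0.8716], [0.2357, -0.5811, -0.3268]], R = [[4.2426, 2.3570, -3.2998], [0.0000, 6.1192, 2.9053], [0.0000, 0.0000, 1.6342]]

c_1 = (-4, 1, 0, 1); ‖c_1‖ = 4.2426, so e_1 = (-0.9428, 0.2357, 0.0000, 0.2357).
e_1·c_2 = (-0.9428)·(-4) + 0.2357·(-3) + 0.0000·(-3) + 0.2357·(-3) = 2.3570.
u_2 = c_2 − 2.3570·e_1 = (-1.7778, -3.5556, -3.0000, -3.5556).
‖u_2‖ = 6.1192, so e_2 = (-0.2905, -0.5811, -0.4903, -0.5811).
e_1·c_3 = (-0.9428)·2 + 0.2357·(-3) + 0.0000·0 + 0.2357·(-3) = -3.2998; e_2·c_3 = (-0.2905)·2 + (-0.5811)·(-3) + (-0.4903)·0 + (-0.5811)·(-3) = 2.9053.
u_3 = c_3 + 3.2998·e_1 − 2.9053·e_2 = (-0.2671, -0.5341, 1.4243, -0.5341).
‖u_3‖ = 1.6342, so e_3 = (-0.1634, -0.3268, 0.8716, -0.3268).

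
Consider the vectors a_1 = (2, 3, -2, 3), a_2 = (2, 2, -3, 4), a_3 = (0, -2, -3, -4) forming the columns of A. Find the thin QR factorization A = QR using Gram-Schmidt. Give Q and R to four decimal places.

Q = [[0.3922, -0.0912, 0.2182], [0.5883, -0.7295, 0.0459], [-0.3922, -0.5016, -0.7119], [0.5883, 0.4560, -0.6660]], R = [[5.0990, 5.4913, -2.3534], [0.0000, 1.6871, 1.1399], [0.0000, 0.0000, 4.7077]]

e_1 = a_1/‖a_1‖ = (2, 3, -2, 3)/5.0990 = (0.3922, 0.5883, -0.3922, 0.5883).
r_{12} = e_1·a_2 = 5.4913.
u_2 = a_2 − 5.4913·e_1 = (-0.1538, -1.2308, -0.8462, 0.7692).
‖u_2‖ = 1.6871, so e_2 = (-0.0912, -0.7295, -0.5016, 0.4560).
r_{13} = e_1·a_3 = -2.3534; r_{23} = e_2·a_3 = 1.1399.
u_3 = a_3 + 2.3534·e_1 − 1.1399·e_2 = (1.0270, 0.2162, -3.3514, -3.1351).
‖u_3‖ = 4.7077, so e_3 = (0.2182, 0.0459, -0.7119, -0.6660).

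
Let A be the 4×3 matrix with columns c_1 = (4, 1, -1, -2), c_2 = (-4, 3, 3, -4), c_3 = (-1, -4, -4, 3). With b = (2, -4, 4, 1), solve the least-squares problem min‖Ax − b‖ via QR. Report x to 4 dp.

x = (-0.8531, -0.9588, -0.9098)

q_1 = c_1/‖c_1‖ = (4, 1, -1, -2)/4.6904 = (0.8528, 0.2132, -0.2132, -0.4264).
r_{12} = q_1·c_2 = -1.7056.
u_2 = c_2 + 1.7056·q_1 = (-2.5455, 3.3636, 2.6364, -4.7273).
‖u_2‖ = 6.8623, so q_2 = (-0.3709, 0.4902, 0.3842, -0.6889).
r_{13} = q_1·c_3 = -2.1320; r_{23} = q_2·c_3 = -5.1931.
u_3 = c_3 + 2.1320·q_1 + 5.1931·q_2 = (-1.1081, -1.0000, -2.4595, -1.4865).
‖u_3‖ = 3.2383, so q_3 = (-0.3422, -0.3088, -0.7595, -0.4590).
Qᵀb = (-0.4264, -1.8547, -2.9462).
Back-substitute: x_3 = -2.9462/3.2383 = -0.9098.
x_2 = (-1.8547 + 5.1931·(-0.9098))/6.8623 = -0.9588.
x_1 = (-0.4264 + 1.7056·(-0.9588) + 2.1320·(-0.9098))/4.6904 = -0.8531.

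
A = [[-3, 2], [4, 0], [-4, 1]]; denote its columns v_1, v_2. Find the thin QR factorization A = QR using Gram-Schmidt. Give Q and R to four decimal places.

Q = [[-0.4685, 0.7925], [0.6247, 0.6096], [-0.6247, 0.0152]], R = [[6.4031, -1.5617], [0.0000, 1.6003]]

q_1 = v_1/‖v_1‖ = (-3, 4, -4)/6.4031 = (-0.4685, 0.6247, -0.6247).
r_{12} = q_1·v_2 = -1.5617.
u_2 = v_2 + 1.5617·q_1 = (1.2683, 0.9756, 0.0244).
‖u_2‖ = 1.6003, so q_2 = (0.7925, 0.6096, 0.0152).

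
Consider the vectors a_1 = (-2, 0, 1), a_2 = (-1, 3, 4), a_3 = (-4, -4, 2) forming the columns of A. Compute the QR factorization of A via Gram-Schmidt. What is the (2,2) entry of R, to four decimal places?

a_1 = (-2, 0, 1); ‖a_1‖ = 2.2361, so q_1 = (-0.8944, 0.0000, 0.4472).
q_1·a_2 = (-0.8944)·(-1) + 0.0000·3 + 0.4472·4 = 2.6833.
u_2 = a_2 − 2.6833·q_1 = (1.4000, 3.0000, 2.8000).
r_{22} = ‖u_2‖ = 4.3359.

r_{22} = 4.3359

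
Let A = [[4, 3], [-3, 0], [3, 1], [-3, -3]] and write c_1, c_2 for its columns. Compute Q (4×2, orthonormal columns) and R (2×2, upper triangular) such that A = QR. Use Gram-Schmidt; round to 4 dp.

e_1 = c_1/‖c_1‖ = (4, -3, 3, -3)/6.5574 = (0.6100, -0.4575, 0.4575, -0.4575).
r_{12} = e_1·c_2 = 3.6600.
u_2 = c_2 − 3.6600·e_1 = (0.7674, 1.6744, -0.6744, -1.3256).
‖u_2‖ = 2.3674, so e_2 = (0.3242, 0.7073, -0.2849, -0.5599).

Q = [[0.6100, 0.3242], [-0.4575, 0.7073], [0.4575, -0.2849], [-0.4575, -0.5599]], R = [[6.5574, 3.6600], [0.0000, 2.3674]]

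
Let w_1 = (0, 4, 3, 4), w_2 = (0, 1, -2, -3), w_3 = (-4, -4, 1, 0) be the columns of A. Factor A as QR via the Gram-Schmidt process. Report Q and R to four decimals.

w_1 = (0, 4, 3, 4); ‖w_1‖ = 6.4031, so e_1 = (0.0000, 0.6247, 0.4685, 0.6247).
e_1·w_2 = 0.0000·0 + 0.6247·1 + 0.4685·(-2) + 0.6247·(-3) = -2.1864.
u_2 = w_2 + 2.1864·e_1 = (0.0000, 2.3659, -0.9756, -1.6341).
‖u_2‖ = 3.0364, so e_2 = (0.0000, 0.7792, -0.3213, -0.5382).
e_1·w_3 = 0.0000·(-4) + 0.6247·(-4) + 0.4685·1 + 0.6247·0 = -2.0303; e_2·w_3 = 0.0000·(-4) + 0.7792·(-4) + (-0.3213)·1 + (-0.5382)·0 = -3.4380.
u_3 = w_3 + 2.0303·e_1 + 3.4380·e_2 = (-4.0000, -0.0529, 0.8466, -0.5820).
‖u_3‖ = 4.1302, so e_3 = (-0.9685, -0.0128, 0.2050, -0.1409).

Q = [[0.0000, 0.0000, -0.9685], [0.6247, 0.7792, -0.0128], [0.4685, -0.3213, 0.2050], [0.6247, -0.5382, -0.1409]], R = [[6.4031, -2.1864, -2.0303], [0.0000, 3.0364, -3.4380], [0.0000, 0.0000, 4.1302]]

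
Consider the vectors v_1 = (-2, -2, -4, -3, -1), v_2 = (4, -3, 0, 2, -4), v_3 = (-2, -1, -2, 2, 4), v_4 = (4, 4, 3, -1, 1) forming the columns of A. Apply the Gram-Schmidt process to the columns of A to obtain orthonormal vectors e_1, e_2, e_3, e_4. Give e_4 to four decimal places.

e_4 = (0.7440, 0.2248, -0.3474, -0.3209, 0.4150)

v_1 = (-2, -2, -4, -3, -1); ‖v_1‖ = 5.8310, so e_1 = (-0.3430, -0.3430, -0.6860, -0.5145, -0.1715).
e_1·v_2 = (-0.3430)·4 + (-0.3430)·(-3) + (-0.6860)·0 + (-0.5145)·2 + (-0.1715)·(-4) = -0.6860.
u_2 = v_2 + 0.6860·e_1 = (3.7647, -3.2353, -0.4706, 1.6471, -4.1176).
‖u_2‖ = 6.6730, so e_2 = (0.5642, -0.4848, -0.0705, 0.2468, -0.6171).
e_1·v_3 = (-0.3430)·(-2) + (-0.3430)·(-1) + (-0.6860)·(-2) + (-0.5145)·2 + (-0.1715)·4 = 0.6860; e_2·v_3 = 0.5642·(-2) + (-0.4848)·(-1) + (-0.0705)·(-2) + 0.2468·2 + (-0.6171)·4 = -2.4770.
u_3 = v_3 − 0.6860·e_1 + 2.4770·e_2 = (-0.3672, -1.9657, -1.7041, 2.9643, 2.5892).
‖u_3‖ = 4.7322, so e_3 = (-0.0776, -0.4154, -0.3601, 0.6264, 0.5471).
e_1·v_4 = (-0.3430)·4 + (-0.3430)·4 + (-0.6860)·3 + (-0.5145)·(-1) + (-0.1715)·1 = -4.4590; e_2·v_4 = 0.5642·4 + (-0.4848)·4 + (-0.0705)·3 + 0.2468·(-1) + (-0.6171)·1 = -0.7581; e_3·v_4 = (-0.0776)·4 + (-0.4154)·4 + (-0.3601)·3 + 0.6264·(-1) + 0.5471·1 = -3.1315.
u_4 = v_4 + 4.4590·e_1 + 0.7581·e_2 + 3.1315·e_3 = (2.6553, 0.8023, -1.2400, -1.1454, 1.4809).
‖u_4‖ = 3.5688, so e_4 = (0.7440, 0.2248, -0.3474, -0.3209, 0.4150).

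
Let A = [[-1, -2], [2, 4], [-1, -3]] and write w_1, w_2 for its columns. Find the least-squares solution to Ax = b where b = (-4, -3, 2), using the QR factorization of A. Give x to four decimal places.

w_1 = (-1, 2, -1); ‖w_1‖ = 2.4495, so q_1 = (-0.4082, 0.8165, -0.4082).
q_1·w_2 = (-0.4082)·(-2) + 0.8165·4 + (-0.4082)·(-3) = 5.3072.
u_2 = w_2 − 5.3072·q_1 = (0.1667, -0.3333, -0.8333).
‖u_2‖ = 0.9129, so q_2 = (0.1826, -0.3651, -0.9129).
Qᵀb = (-1.6330, -1.4606).
Back-substitute: x_2 = -1.4606/0.9129 = -1.6000.
x_1 = (-1.6330 − 5.3072·(-1.6000))/2.4495 = 2.8000.

x = (2.8000, -1.6000)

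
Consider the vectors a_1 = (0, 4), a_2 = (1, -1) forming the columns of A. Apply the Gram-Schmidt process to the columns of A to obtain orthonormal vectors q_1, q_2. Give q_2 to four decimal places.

q_1 = a_1/‖a_1‖ = (0, 4)/4.0000 = (0.0000, 1.0000).
r_{12} = q_1·a_2 = -1.0000.
u_2 = a_2 + 1.0000·q_1 = (1.0000, 0.0000).
‖u_2‖ = 1.0000, so q_2 = (1.0000, 0.0000).

q_2 = (1.0000, 0.0000)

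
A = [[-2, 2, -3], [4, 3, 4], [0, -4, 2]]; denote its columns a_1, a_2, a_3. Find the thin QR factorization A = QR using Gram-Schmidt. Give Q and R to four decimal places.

q_1 = a_1/‖a_1‖ = (-2, 4, 0)/4.4721 = (-0.4472, 0.8944, 0.0000).
r_{12} = q_1·a_2 = 1.7889.
u_2 = a_2 − 1.7889·q_1 = (2.8000, 1.4000, -4.0000).
‖u_2‖ = 5.0794, so q_2 = (0.5512, 0.2756, -0.7875).
r_{13} = q_1·a_3 = 4.9193; r_{23} = q_2·a_3 = -2.1262.
u_3 = a_3 − 4.9193·q_1 + 2.1262·q_2 = (0.3721, 0.1860, 0.3256).
‖u_3‖ = 0.5283, so q_3 = (0.7044, 0.3522, 0.6163).

Q = [[-0.4472, 0.5512, 0.7044], [0.8944, 0.2756, 0.3522], [0.0000, -0.7875, 0.6163]], R = [[4.4721, 1.7889, 4.9193], [0.0000, 5.0794, -2.1262], [0.0000, 0.0000, 0.5283]]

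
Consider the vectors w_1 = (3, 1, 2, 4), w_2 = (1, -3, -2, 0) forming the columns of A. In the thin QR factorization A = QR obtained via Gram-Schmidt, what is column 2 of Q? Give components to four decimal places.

e_2 = (0.3815, -0.7812, -0.4723, 0.1453)

w_1 = (3, 1, 2, 4); ‖w_1‖ = 5.4772, so e_1 = (0.5477, 0.1826, 0.3651, 0.7303).
e_1·w_2 = 0.5477·1 + 0.1826·(-3) + 0.3651·(-2) + 0.7303·0 = -0.7303.
u_2 = w_2 + 0.7303·e_1 = (1.4000, -2.8667, -1.7333, 0.5333).
‖u_2‖ = 3.6697, so e_2 = (0.3815, -0.7812, -0.4723, 0.1453).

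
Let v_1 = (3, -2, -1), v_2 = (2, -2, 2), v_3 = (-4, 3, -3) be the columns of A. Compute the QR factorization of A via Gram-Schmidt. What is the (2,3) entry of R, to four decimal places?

e_1 = v_1/‖v_1‖ = (3, -2, -1)/3.7417 = (0.8018, -0.5345, -0.2673).
r_{12} = e_1·v_2 = 2.1381.
u_2 = v_2 − 2.1381·e_1 = (0.2857, -0.8571, 2.5714).
‖u_2‖ = 2.7255, so e_2 = (0.1048, -0.3145, 0.9435).
r_{23} = e_2·v_3 = -4.1931.

r_{23} = -4.1931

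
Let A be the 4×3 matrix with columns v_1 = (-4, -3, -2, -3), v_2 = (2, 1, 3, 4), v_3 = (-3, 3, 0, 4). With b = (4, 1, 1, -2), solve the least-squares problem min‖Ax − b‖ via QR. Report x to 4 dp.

e_1 = v_1/‖v_1‖ = (-4, -3, -2, -3)/6.1644 = (-0.6489, -0.4867, -0.3244, -0.4867).
r_{12} = e_1·v_2 = -4.7044.
u_2 = v_2 + 4.7044·e_1 = (-1.0526, -1.2895, 1.4737, 1.7105).
‖u_2‖ = 2.8051, so e_2 = (-0.3753, -0.4597, 0.5254, 0.6098).
r_{13} = e_1·v_3 = -1.4600; r_{23} = e_2·v_3 = 2.1859.
u_3 = v_3 + 1.4600·e_1 − 2.1859·e_2 = (-3.1271, 3.2943, -1.6221, 1.9565).
‖u_3‖ = 5.2048, so e_3 = (-0.6008, 0.6329, -0.3116, 0.3759).
Qᵀb = (-2.4333, -2.6550, -2.8337).
Back-substitute: x_3 = -2.8337/5.2048 = -0.5444.
x_2 = (-2.6550 − 2.1859·(-0.5444))/2.8051 = -0.5222.
x_1 = (-2.4333 + 4.7044·(-0.5222) + 1.4600·(-0.5444))/6.1644 = -0.9222.

x = (-0.9222, -0.5222, -0.5444)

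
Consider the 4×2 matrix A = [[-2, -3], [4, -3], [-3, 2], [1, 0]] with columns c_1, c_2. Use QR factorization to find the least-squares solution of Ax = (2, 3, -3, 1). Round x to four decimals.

c_1 = (-2, 4, -3, 1); ‖c_1‖ = 5.4772, so q_1 = (-0.3651, 0.7303, -0.5477, 0.1826).
q_1·c_2 = (-0.3651)·(-3) + 0.7303·(-3) + (-0.5477)·2 + 0.1826·0 = -2.1909.
u_2 = c_2 + 2.1909·q_1 = (-3.8000, -1.4000, 0.8000, 0.4000).
‖u_2‖ = 4.1473, so q_2 = (-0.9163, -0.3376, 0.1929, 0.0964).
Qᵀb = (3.2863, -3.3275).
Back-substitute: x_2 = -3.3275/4.1473 = -0.8023.
x_1 = (3.2863 + 2.1909·(-0.8023))/5.4772 = 0.2791.

x = (0.2791, -0.8023)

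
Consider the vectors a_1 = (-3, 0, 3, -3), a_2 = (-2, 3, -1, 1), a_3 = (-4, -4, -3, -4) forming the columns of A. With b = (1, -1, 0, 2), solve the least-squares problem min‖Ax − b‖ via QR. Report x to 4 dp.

x = (-0.2861, -0.2284, -0.0851)

a_1 = (-3, 0, 3, -3); ‖a_1‖ = 5.1962, so e_1 = (-0.5774, 0.0000, 0.5774, -0.5774).
e_1·a_2 = (-0.5774)·(-2) + 0.0000·3 + 0.5774·(-1) + (-0.5774)·1 = 0.0000.
u_2 = a_2 + 0.0000·e_1 = (-2.0000, 3.0000, -1.0000, 1.0000).
‖u_2‖ = 3.8730, so e_2 = (-0.5164, 0.7746, -0.2582, 0.2582).
e_1·a_3 = (-0.5774)·(-4) + 0.0000·(-4) + 0.5774·(-3) + (-0.5774)·(-4) = 2.8868; e_2·a_3 = (-0.5164)·(-4) + 0.7746·(-4) + (-0.2582)·(-3) + 0.2582·(-4) = -1.2910.
u_3 = a_3 − 2.8868·e_1 + 1.2910·e_2 = (-3.0000, -3.0000, -5.0000, -2.0000).
‖u_3‖ = 6.8557, so e_3 = (-0.4376, -0.4376, -0.7293, -0.2917).
Qᵀb = (-1.7321, -0.7746, -0.5835).
Back-substitute: x_3 = -0.5835/6.8557 = -0.0851.
x_2 = (-0.7746 + 1.2910·(-0.0851))/3.8730 = -0.2284.
x_1 = (-1.7321 + 0.0000·(-0.2284) − 2.8868·(-0.0851))/5.1962 = -0.2861.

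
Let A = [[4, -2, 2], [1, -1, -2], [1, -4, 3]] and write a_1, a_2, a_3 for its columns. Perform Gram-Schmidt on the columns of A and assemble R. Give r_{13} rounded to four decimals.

r_{13} = 2.1213

q_1 = a_1/‖a_1‖ = (4, 1, 1)/4.2426 = (0.9428, 0.2357, 0.2357).
r_{13} = q_1·a_3 = 2.1213.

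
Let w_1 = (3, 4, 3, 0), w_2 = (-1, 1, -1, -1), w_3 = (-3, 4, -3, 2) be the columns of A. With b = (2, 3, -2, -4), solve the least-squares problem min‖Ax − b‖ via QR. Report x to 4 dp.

x = (0.5000, 3.0000, -0.5000)

w_1 = (3, 4, 3, 0); ‖w_1‖ = 5.8310, so e_1 = (0.5145, 0.6860, 0.5145, 0.0000).
e_1·w_2 = 0.5145·(-1) + 0.6860·1 + 0.5145·(-1) + 0.0000·(-1) = -0.3430.
u_2 = w_2 + 0.3430·e_1 = (-0.8235, 1.2353, -0.8235, -1.0000).
‖u_2‖ = 1.9704, so e_2 = (-0.4180, 0.6269, -0.4180, -0.5075).
e_1·w_3 = 0.5145·(-3) + 0.6860·4 + 0.5145·(-3) + 0.0000·2 = -0.3430; e_2·w_3 = (-0.4180)·(-3) + 0.6269·4 + (-0.4180)·(-3) + (-0.5075)·2 = 4.0004.
u_3 = w_3 + 0.3430·e_1 − 4.0004·e_2 = (-1.1515, 1.7273, -1.1515, 4.0303).
‖u_3‖ = 4.6775, so e_3 = (-0.2462, 0.3693, -0.2462, 0.8616).
Qᵀb = (2.0580, 3.9109, -2.3387).
Back-substitute: x_3 = -2.3387/4.6775 = -0.5000.
x_2 = (3.9109 − 4.0004·(-0.5000))/1.9704 = 3.0000.
x_1 = (2.0580 + 0.3430·3.0000 + 0.3430·(-0.5000))/5.8310 = 0.5000.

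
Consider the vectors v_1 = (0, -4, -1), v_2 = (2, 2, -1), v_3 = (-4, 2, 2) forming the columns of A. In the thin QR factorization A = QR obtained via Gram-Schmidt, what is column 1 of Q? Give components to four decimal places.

v_1 = (0, -4, -1); ‖v_1‖ = 4.1231, so e_1 = (0.0000, -0.9701, -0.2425).

e_1 = (0.0000, -0.9701, -0.2425)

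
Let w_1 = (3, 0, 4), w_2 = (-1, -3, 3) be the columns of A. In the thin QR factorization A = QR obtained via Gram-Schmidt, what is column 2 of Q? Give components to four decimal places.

e_2 = (-0.5239, -0.7557, 0.3930)

e_1 = w_1/‖w_1‖ = (3, 0, 4)/5.0000 = (0.6000, 0.0000, 0.8000).
r_{12} = e_1·w_2 = 1.8000.
u_2 = w_2 − 1.8000·e_1 = (-2.0800, -3.0000, 1.5600).
‖u_2‖ = 3.9699, so e_2 = (-0.5239, -0.7557, 0.3930).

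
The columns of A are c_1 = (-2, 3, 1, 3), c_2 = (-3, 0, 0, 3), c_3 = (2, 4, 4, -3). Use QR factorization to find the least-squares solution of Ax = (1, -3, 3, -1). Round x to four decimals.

x = (-1.9307, 2.0429, 0.9208)

q_1 = c_1/‖c_1‖ = (-2, 3, 1, 3)/4.7958 = (-0.4170, 0.6255, 0.2085, 0.6255).
r_{12} = q_1·c_2 = 3.1277.
u_2 = c_2 − 3.1277·q_1 = (-1.6957, -1.9565, -0.6522, 1.0435).
‖u_2‖ = 2.8666, so q_2 = (-0.5915, -0.6825, -0.2275, 0.3640).
r_{13} = q_1·c_3 = 0.6255; r_{23} = q_2·c_3 = -5.9152.
u_3 = c_3 − 0.6255·q_1 + 5.9152·q_2 = (-1.2381, -0.4286, 2.5238, -1.2381).
‖u_3‖ = 3.1015, so q_3 = (-0.3992, -0.1382, 0.8137, -0.3992).
Qᵀb = (-2.2937, 0.4095, 2.8558).
Back-substitute: x_3 = 2.8558/3.1015 = 0.9208.
x_2 = (0.4095 + 5.9152·0.9208)/2.8666 = 2.0429.
x_1 = (-2.2937 − 3.1277·2.0429 − 0.6255·0.9208)/4.7958 = -1.9307.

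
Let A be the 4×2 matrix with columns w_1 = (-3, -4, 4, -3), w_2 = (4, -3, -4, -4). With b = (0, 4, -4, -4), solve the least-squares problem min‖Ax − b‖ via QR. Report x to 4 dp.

x = (-0.3740, 0.3246)

w_1 = (-3, -4, 4, -3); ‖w_1‖ = 7.0711, so q_1 = (-0.4243, -0.5657, 0.5657, -0.4243).
q_1·w_2 = (-0.4243)·4 + (-0.5657)·(-3) + 0.5657·(-4) + (-0.4243)·(-4) = -0.5657.
u_2 = w_2 + 0.5657·q_1 = (3.7600, -3.3200, -3.6800, -4.2400).
‖u_2‖ = 7.5286, so q_2 = (0.4994, -0.4410, -0.4888, -0.5632).
Qᵀb = (-2.8284, 2.4440).
Back-substitute: x_2 = 2.4440/7.5286 = 0.3246.
x_1 = (-2.8284 + 0.5657·0.3246)/7.0711 = -0.3740.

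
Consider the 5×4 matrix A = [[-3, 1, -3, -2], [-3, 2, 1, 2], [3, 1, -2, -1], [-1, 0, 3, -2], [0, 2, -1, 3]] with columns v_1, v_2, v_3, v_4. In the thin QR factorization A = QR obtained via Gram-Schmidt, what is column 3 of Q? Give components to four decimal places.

e_3 = (-0.6906, 0.3480, -0.1374, 0.6155, 0.0659)

e_1 = v_1/‖v_1‖ = (-3, -3, 3, -1, 0)/5.2915 = (-0.5669, -0.5669, 0.5669, -0.1890, 0.0000).
r_{12} = e_1·v_2 = -1.1339.
u_2 = v_2 + 1.1339·e_1 = (0.3571, 1.3571, 1.6429, -0.2143, 2.0000).
‖u_2‖ = 2.9520, so e_2 = (0.1210, 0.4597, 0.5565, -0.0726, 0.6775).
r_{13} = e_1·v_3 = -0.5669; r_{23} = e_2·v_3 = -1.9115.
u_3 = v_3 + 0.5669·e_1 + 1.9115·e_2 = (-3.0902, 1.5574, -0.6148, 2.7541, 0.2951).
‖u_3‖ = 4.4749, so e_3 = (-0.6906, 0.3480, -0.1374, 0.6155, 0.0659).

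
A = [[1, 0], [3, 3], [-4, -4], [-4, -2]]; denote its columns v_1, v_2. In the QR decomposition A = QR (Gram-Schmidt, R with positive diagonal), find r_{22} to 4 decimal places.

r_{22} = 1.7525

q_1 = v_1/‖v_1‖ = (1, 3, -4, -4)/6.4807 = (0.1543, 0.4629, -0.6172, -0.6172).
r_{12} = q_1·v_2 = 5.0920.
u_2 = v_2 − 5.0920·q_1 = (-0.7857, 0.6429, -0.8571, 1.1429).
r_{22} = ‖u_2‖ = 1.7525.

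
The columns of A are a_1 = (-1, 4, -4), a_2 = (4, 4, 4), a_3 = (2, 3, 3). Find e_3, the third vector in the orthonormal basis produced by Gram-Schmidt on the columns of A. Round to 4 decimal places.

e_3 = (-0.8081, 0.3030, 0.5051)

e_1 = a_1/‖a_1‖ = (-1, 4, -4)/5.7446 = (-0.1741, 0.6963, -0.6963).
r_{12} = e_1·a_2 = -0.6963.
u_2 = a_2 + 0.6963·e_1 = (3.8788, 4.4848, 3.5152).
‖u_2‖ = 6.8931, so e_2 = (0.5627, 0.6506, 0.5100).
r_{13} = e_1·a_3 = -0.3482; r_{23} = e_2·a_3 = 4.6071.
u_3 = a_3 + 0.3482·e_1 − 4.6071·e_2 = (-0.6531, 0.2449, 0.4082).
‖u_3‖ = 0.8081, so e_3 = (-0.8081, 0.3030, 0.5051).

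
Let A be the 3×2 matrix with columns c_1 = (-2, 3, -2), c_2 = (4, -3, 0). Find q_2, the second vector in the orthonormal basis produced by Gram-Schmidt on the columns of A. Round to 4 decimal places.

q_1 = c_1/‖c_1‖ = (-2, 3, -2)/4.1231 = (-0.4851, 0.7276, -0.4851).
r_{12} = q_1·c_2 = -4.1231.
u_2 = c_2 + 4.1231·q_1 = (2.0000, 0.0000, -2.0000).
‖u_2‖ = 2.8284, so q_2 = (0.7071, 0.0000, -0.7071).

q_2 = (0.7071, 0.0000, -0.7071)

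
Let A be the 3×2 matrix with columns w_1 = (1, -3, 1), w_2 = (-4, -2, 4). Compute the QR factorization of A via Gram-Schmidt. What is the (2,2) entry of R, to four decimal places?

w_1 = (1, -3, 1); ‖w_1‖ = 3.3166, so e_1 = (0.3015, -0.9045, 0.3015).
e_1·w_2 = 0.3015·(-4) + (-0.9045)·(-2) + 0.3015·4 = 1.8091.
u_2 = w_2 − 1.8091·e_1 = (-4.5455, -0.3636, 3.4545).
r_{22} = ‖u_2‖ = 5.7208.

r_{22} = 5.7208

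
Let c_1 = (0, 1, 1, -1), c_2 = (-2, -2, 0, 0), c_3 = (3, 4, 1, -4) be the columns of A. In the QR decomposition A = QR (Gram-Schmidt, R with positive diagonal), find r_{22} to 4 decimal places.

c_1 = (0, 1, 1, -1); ‖c_1‖ = 1.7321, so e_1 = (0.0000, 0.5774, 0.5774, -0.5774).
e_1·c_2 = 0.0000·(-2) + 0.5774·(-2) + 0.5774·0 + (-0.5774)·0 = -1.1547.
u_2 = c_2 + 1.1547·e_1 = (-2.0000, -1.3333, 0.6667, -0.6667).
r_{22} = ‖u_2‖ = 2.5820.

r_{22} = 2.5820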